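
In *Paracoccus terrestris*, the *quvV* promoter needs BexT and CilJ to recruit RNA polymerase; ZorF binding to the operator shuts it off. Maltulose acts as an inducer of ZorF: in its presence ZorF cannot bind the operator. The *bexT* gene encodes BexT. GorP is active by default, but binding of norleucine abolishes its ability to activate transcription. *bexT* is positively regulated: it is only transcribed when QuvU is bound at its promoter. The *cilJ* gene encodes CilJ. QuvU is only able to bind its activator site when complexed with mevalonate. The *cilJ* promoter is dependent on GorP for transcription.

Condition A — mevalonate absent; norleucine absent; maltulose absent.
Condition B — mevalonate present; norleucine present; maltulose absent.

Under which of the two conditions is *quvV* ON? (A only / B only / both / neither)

neither

Condition A:
Mevalonate is absent, so QuvU is inactive.
Required activator QuvU is absent, so *bexT* is not transcribed.
So BexT is not produced.
Norleucine is absent, so GorP is active.
No repressor is bound and GorP is active, so *cilJ* is transcribed.
So CilJ is produced and active.
Maltulose is absent, so ZorF is active.
With repressor ZorF bound, *quvV* is not transcribed.
→ *quvV* is OFF in A.
Condition B:
Mevalonate is present, so QuvU is active.
No repressor is bound and QuvU is active, so *bexT* is transcribed.
So BexT is produced and active.
Norleucine is present, so GorP is inactive.
Required activator GorP is absent, so *cilJ* is not transcribed.
So CilJ is not produced.
Maltulose is absent, so ZorF is active.
With repressor ZorF bound, *quvV* is not transcribed.
→ *quvV* is OFF in B.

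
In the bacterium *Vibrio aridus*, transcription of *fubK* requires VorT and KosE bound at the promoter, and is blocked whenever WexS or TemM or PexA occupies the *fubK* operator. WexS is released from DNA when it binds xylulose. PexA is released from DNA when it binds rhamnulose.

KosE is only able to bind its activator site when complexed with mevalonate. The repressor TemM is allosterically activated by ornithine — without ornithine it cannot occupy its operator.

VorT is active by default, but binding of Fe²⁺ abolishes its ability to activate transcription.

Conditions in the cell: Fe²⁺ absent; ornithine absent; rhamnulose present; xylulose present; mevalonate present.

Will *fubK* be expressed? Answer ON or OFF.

ON

Xylulose is present, so WexS is inactive.
Ornithine is absent, so TemM is inactive.
Fe²⁺ is absent, so VorT is active.
Rhamnulose is present, so PexA is inactive.
Mevalonate is present, so KosE is active.
No repressor is bound and VorT and KosE are active, so *fubK* is transcribed.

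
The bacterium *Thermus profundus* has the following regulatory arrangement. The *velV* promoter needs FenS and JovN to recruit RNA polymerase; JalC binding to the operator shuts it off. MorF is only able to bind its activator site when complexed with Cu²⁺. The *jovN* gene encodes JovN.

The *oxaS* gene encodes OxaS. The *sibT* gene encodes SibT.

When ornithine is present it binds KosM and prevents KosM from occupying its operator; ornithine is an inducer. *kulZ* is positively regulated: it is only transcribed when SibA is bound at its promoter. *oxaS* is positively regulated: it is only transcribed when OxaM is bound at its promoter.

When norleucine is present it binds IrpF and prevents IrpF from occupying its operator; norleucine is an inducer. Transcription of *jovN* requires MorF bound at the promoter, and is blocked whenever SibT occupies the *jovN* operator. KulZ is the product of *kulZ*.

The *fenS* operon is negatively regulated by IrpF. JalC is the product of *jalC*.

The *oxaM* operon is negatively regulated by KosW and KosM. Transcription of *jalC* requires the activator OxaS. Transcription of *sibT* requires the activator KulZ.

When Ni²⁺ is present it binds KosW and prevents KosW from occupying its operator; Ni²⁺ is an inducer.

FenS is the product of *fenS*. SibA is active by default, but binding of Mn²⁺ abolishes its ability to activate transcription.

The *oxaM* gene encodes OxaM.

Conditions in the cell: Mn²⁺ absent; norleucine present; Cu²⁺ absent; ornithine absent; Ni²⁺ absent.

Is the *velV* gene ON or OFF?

OFF

Norleucine is present, so IrpF is inactive.
With no repressor bound, *fenS* is transcribed.
So FenS is produced and active.
Mn²⁺ is absent, so SibA is active.
No repressor is bound and SibA is active, so *kulZ* is transcribed.
So KulZ is produced and active.
No repressor is bound and KulZ is active, so *sibT* is transcribed.
So SibT is produced and active.
Cu²⁺ is absent, so MorF is inactive.
With repressor SibT bound, *jovN* is not transcribed.
So JovN is not produced.
Ni²⁺ is absent, so KosW is active.
Ornithine is absent, so KosM is active.
With repressor KosW bound, *oxaM* is not transcribed.
So OxaM is not produced.
Required activator OxaM is absent, so *oxaS* is not transcribed.
So OxaS is not produced.
Required activator OxaS is absent, so *jalC* is not transcribed.
So JalC is not produced.
Required activator JovN is absent, so *velV* is not transcribed.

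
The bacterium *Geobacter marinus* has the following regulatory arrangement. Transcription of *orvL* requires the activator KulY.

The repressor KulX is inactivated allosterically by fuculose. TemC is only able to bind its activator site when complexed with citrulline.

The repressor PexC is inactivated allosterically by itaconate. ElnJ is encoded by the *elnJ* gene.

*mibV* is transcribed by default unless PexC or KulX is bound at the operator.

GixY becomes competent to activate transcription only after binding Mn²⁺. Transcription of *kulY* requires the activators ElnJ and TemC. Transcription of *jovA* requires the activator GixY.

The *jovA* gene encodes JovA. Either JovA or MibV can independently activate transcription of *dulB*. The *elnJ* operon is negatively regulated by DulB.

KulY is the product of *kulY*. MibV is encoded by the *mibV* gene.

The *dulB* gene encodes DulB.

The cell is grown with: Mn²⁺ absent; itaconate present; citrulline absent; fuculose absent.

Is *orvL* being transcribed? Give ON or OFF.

Mn²⁺ is absent, so GixY is inactive.
Required activator GixY is absent, so *jovA* is not transcribed.
So JovA is not produced.
Itaconate is present, so PexC is inactive.
Fuculose is absent, so KulX is active.
With repressor KulX bound, *mibV* is not transcribed.
So MibV is not produced.
No activator is available at the *dulB* promoter, so *dulB* is not transcribed.
So DulB is not produced.
With no repressor bound, *elnJ* is transcribed.
So ElnJ is produced and active.
Citrulline is absent, so TemC is inactive.
Required activator TemC is absent, so *kulY* is not transcribed.
So KulY is not produced.
Required activator KulY is absent, so *orvL* is not transcribed.

OFF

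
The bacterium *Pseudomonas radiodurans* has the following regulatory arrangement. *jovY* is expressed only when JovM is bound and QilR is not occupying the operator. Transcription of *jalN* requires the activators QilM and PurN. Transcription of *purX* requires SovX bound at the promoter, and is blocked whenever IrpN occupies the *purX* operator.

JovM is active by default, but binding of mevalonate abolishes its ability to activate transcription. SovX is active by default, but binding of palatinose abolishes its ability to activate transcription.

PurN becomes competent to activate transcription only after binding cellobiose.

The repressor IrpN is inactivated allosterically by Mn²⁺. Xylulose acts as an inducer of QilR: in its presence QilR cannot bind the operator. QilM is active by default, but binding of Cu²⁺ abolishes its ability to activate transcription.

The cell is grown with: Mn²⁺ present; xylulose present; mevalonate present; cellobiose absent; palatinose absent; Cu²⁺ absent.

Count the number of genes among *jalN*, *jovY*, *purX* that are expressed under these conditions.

1

Cu²⁺ is absent, so QilM is active.
Cellobiose is absent, so PurN is inactive.
Required activator PurN is absent, so *jalN* is not transcribed.
→ *jalN* is OFF.
Mevalonate is present, so JovM is inactive.
Xylulose is present, so QilR is inactive.
Required activator JovM is absent, so *jovY* is not transcribed.
→ *jovY* is OFF.
Palatinose is absent, so SovX is active.
Mn²⁺ is present, so IrpN is inactive.
No repressor is bound and SovX is active, so *purX* is transcribed.
→ *purX* is ON.
1 of the 3 genes is transcribed.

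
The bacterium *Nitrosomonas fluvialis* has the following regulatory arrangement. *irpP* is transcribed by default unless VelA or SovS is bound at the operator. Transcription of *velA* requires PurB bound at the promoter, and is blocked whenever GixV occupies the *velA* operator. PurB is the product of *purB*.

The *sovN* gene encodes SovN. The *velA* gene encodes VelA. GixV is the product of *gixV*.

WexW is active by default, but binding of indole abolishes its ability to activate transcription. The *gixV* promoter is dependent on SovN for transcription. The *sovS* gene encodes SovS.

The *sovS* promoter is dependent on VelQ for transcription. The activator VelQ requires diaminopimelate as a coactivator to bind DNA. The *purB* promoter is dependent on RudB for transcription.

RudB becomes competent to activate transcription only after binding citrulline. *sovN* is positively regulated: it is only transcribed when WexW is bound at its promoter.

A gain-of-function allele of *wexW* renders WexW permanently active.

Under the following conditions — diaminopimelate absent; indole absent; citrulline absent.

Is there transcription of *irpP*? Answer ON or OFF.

WexW is constitutively active in this strain.
No repressor is bound and WexW is active, so *sovN* is transcribed.
So SovN is produced and active.
No repressor is bound and SovN is active, so *gixV* is transcribed.
So GixV is produced and active.
Citrulline is absent, so RudB is inactive.
Required activator RudB is absent, so *purB* is not transcribed.
So PurB is not produced.
With repressor GixV bound, *velA* is not transcribed.
So VelA is not produced.
Diaminopimelate is absent, so VelQ is inactive.
Required activator VelQ is absent, so *sovS* is not transcribed.
So SovS is not produced.
With no repressor bound, *irpP* is transcribed.

ON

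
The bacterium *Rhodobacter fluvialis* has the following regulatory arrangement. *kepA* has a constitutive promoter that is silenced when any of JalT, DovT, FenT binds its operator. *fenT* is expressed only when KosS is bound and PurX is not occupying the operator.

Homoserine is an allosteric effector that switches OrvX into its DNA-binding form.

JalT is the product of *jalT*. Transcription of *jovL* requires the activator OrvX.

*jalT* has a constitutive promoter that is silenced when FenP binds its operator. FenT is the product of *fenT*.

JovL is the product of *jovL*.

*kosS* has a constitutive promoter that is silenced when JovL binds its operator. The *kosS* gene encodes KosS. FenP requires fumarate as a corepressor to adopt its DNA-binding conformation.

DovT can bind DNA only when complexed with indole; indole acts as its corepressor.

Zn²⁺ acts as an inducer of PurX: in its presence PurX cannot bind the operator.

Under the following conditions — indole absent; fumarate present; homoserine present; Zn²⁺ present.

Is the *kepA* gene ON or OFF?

ON

Fumarate is present, so FenP is active.
With repressor FenP bound, *jalT* is not transcribed.
So JalT is not produced.
Indole is absent, so DovT is inactive.
Homoserine is present, so OrvX is active.
No repressor is bound and OrvX is active, so *jovL* is transcribed.
So JovL is produced and active.
With repressor JovL bound, *kosS* is not transcribed.
So KosS is not produced.
Zn²⁺ is present, so PurX is inactive.
Required activator KosS is absent, so *fenT* is not transcribed.
So FenT is not produced.
With no repressor bound, *kepA* is transcribed.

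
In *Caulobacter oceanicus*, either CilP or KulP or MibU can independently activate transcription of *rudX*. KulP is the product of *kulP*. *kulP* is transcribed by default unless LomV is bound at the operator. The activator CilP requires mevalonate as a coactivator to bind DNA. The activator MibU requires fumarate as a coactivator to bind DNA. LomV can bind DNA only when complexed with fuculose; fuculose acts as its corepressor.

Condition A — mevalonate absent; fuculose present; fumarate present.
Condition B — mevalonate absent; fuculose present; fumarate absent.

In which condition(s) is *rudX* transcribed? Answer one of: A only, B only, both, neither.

Condition A:
Mevalonate is absent, so CilP is inactive.
Fuculose is present, so LomV is active.
With repressor LomV bound, *kulP* is not transcribed.
So KulP is not produced.
Fumarate is present, so MibU is active.
Activator MibU is present, so *rudX* is transcribed.
→ *rudX* is ON in A.
Condition B:
Mevalonate is absent, so CilP is inactive.
Fuculose is present, so LomV is active.
With repressor LomV bound, *kulP* is not transcribed.
So KulP is not produced.
Fumarate is absent, so MibU is inactive.
No activator is available at the *rudX* promoter, so *rudX* is not transcribed.
→ *rudX* is OFF in B.

A only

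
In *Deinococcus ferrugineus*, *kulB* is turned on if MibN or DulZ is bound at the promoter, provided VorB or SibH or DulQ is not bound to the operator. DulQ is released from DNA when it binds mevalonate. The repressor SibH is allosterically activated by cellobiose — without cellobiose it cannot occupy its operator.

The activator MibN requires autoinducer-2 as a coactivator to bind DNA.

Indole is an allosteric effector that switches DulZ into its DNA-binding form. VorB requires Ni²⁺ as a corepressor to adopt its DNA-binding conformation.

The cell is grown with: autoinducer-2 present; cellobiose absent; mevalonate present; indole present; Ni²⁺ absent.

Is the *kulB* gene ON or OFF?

ON

Ni²⁺ is absent, so VorB is inactive.
Autoinducer-2 is present, so MibN is active.
Cellobiose is absent, so SibH is inactive.
Indole is present, so DulZ is active.
Mevalonate is present, so DulQ is inactive.
Activator MibN is present, so *kulB* is transcribed.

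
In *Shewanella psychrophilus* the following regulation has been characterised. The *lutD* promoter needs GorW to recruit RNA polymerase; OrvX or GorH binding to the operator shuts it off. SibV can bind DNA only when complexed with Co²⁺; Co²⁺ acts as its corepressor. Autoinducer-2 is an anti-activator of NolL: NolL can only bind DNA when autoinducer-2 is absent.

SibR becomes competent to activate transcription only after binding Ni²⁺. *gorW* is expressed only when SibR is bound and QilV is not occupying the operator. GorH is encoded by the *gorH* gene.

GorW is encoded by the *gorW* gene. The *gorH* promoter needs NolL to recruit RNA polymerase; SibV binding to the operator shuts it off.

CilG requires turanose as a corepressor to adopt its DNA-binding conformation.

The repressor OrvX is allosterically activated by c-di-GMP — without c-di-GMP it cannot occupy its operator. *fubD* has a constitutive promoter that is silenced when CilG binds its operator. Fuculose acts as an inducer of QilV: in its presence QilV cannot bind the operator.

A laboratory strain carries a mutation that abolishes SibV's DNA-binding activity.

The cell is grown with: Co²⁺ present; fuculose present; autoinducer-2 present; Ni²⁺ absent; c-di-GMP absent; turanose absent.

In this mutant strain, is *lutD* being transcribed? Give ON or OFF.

OFF

Ni²⁺ is absent, so SibR is inactive.
Fuculose is present, so QilV is inactive.
Required activator SibR is absent, so *gorW* is not transcribed.
So GorW is not produced.
c-di-GMP is absent, so OrvX is inactive.
SibV is non-functional in this strain, so it has no effect.
Autoinducer-2 is present, so NolL is inactive.
Required activator NolL is absent, so *gorH* is not transcribed.
So GorH is not produced.
Required activator GorW is absent, so *lutD* is not transcribed.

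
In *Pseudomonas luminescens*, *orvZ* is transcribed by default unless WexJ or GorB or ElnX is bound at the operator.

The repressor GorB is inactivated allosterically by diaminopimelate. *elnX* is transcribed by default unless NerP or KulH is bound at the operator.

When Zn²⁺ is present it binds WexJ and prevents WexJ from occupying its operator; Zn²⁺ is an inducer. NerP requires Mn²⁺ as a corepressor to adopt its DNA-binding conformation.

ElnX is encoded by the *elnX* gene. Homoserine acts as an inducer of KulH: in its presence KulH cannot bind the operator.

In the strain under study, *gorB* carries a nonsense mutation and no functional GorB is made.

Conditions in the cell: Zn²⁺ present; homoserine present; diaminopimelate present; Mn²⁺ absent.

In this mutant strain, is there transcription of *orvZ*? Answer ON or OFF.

Zn²⁺ is present, so WexJ is inactive.
GorB is non-functional in this strain, so it has no effect.
Mn²⁺ is absent, so NerP is inactive.
Homoserine is present, so KulH is inactive.
With no repressor bound, *elnX* is transcribed.
So ElnX is produced and active.
With repressor ElnX bound, *orvZ* is not transcribed.

OFF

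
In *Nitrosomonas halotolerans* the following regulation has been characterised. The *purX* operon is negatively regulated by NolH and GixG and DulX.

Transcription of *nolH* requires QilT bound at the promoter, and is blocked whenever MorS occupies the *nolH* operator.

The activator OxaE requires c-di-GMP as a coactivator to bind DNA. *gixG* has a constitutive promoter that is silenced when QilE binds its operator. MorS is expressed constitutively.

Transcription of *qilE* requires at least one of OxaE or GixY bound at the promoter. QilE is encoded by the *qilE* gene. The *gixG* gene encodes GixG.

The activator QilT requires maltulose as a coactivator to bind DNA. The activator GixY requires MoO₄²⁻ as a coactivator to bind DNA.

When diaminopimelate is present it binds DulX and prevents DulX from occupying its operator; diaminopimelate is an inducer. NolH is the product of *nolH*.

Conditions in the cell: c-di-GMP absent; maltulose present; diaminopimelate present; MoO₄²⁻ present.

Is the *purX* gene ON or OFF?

Maltulose is present, so QilT is active.
MorS is produced constitutively and is active.
With repressor MorS bound, *nolH* is not transcribed.
So NolH is not produced.
c-di-GMP is absent, so OxaE is inactive.
MoO₄²⁻ is present, so GixY is active.
Activator GixY is present, so *qilE* is transcribed.
So QilE is produced and active.
With repressor QilE bound, *gixG* is not transcribed.
So GixG is not produced.
Diaminopimelate is present, so DulX is inactive.
With no repressor bound, *purX* is transcribed.

ON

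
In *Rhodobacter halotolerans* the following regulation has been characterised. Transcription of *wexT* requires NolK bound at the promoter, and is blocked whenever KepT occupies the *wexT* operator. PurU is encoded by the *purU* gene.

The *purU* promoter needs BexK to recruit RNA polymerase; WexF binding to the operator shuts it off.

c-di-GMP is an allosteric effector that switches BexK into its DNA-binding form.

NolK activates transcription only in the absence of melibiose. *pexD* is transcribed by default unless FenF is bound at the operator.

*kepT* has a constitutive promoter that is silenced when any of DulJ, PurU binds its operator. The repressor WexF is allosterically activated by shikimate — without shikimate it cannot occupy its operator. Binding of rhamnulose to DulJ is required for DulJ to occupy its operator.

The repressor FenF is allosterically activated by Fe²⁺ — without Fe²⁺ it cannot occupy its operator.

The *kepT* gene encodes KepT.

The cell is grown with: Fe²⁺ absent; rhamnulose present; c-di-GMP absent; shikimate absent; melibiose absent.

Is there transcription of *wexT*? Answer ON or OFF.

ON

Rhamnulose is present, so DulJ is active.
Shikimate is absent, so WexF is inactive.
c-di-GMP is absent, so BexK is inactive.
Required activator BexK is absent, so *purU* is not transcribed.
So PurU is not produced.
With repressor DulJ bound, *kepT* is not transcribed.
So KepT is not produced.
Melibiose is absent, so NolK is active.
No repressor is bound and NolK is active, so *wexT* is transcribed.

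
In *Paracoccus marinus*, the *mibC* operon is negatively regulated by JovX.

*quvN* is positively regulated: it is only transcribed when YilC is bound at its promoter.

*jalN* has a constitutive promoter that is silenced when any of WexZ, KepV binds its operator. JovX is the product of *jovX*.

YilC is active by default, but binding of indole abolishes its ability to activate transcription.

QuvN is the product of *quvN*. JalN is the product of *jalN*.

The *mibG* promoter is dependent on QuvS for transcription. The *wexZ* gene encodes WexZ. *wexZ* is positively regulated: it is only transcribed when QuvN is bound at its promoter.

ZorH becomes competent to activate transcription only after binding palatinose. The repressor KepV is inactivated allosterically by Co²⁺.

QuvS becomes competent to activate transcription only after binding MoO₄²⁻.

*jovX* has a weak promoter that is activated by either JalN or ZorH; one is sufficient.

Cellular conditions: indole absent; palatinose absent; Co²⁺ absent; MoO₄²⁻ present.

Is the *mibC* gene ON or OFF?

ON

Indole is absent, so YilC is active.
No repressor is bound and YilC is active, so *quvN* is transcribed.
So QuvN is produced and active.
No repressor is bound and QuvN is active, so *wexZ* is transcribed.
So WexZ is produced and active.
Co²⁺ is absent, so KepV is active.
With repressor WexZ bound, *jalN* is not transcribed.
So JalN is not produced.
Palatinose is absent, so ZorH is inactive.
No activator is available at the *jovX* promoter, so *jovX* is not transcribed.
So JovX is not produced.
With no repressor bound, *mibC* is transcribed.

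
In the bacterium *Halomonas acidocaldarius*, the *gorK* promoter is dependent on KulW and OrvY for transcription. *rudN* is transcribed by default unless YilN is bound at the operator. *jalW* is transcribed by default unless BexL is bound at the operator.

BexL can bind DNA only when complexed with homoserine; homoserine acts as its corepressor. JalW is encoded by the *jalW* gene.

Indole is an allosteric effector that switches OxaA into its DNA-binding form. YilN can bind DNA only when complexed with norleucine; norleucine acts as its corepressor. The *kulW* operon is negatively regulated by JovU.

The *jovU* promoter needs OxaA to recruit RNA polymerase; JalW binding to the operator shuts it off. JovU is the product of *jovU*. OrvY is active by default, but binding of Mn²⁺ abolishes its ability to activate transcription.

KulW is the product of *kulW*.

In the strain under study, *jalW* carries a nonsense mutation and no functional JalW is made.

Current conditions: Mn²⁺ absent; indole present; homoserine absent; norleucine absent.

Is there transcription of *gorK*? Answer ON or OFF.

OFF

Indole is present, so OxaA is active.
JalW is non-functional in this strain, so it has no effect.
No repressor is bound and OxaA is active, so *jovU* is transcribed.
So JovU is produced and active.
With repressor JovU bound, *kulW* is not transcribed.
So KulW is not produced.
Mn²⁺ is absent, so OrvY is active.
Required activator KulW is absent, so *gorK* is not transcribed.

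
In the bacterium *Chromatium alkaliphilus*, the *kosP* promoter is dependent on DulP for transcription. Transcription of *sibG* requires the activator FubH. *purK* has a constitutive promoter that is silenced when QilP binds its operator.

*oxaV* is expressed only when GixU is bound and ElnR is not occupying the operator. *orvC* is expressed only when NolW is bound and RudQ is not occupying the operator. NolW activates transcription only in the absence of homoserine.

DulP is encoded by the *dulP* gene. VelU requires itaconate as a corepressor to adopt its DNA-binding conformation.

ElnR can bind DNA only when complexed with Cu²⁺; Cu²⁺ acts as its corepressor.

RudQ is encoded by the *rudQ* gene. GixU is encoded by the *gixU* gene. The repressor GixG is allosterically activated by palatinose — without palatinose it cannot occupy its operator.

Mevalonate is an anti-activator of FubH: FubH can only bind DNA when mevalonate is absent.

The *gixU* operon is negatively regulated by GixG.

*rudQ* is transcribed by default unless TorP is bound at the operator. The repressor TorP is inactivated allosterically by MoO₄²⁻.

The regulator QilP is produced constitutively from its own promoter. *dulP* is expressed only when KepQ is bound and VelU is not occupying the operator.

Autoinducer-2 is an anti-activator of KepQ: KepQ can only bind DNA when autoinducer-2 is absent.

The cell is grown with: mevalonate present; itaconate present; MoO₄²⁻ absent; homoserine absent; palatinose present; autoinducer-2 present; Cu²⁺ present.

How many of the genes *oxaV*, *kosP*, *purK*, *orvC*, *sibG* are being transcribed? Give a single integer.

1

Cu²⁺ is present, so ElnR is active.
Palatinose is present, so GixG is active.
With repressor GixG bound, *gixU* is not transcribed.
So GixU is not produced.
With repressor ElnR bound, *oxaV* is not transcribed.
→ *oxaV* is OFF.
Itaconate is present, so VelU is active.
Autoinducer-2 is present, so KepQ is inactive.
With repressor VelU bound, *dulP* is not transcribed.
So DulP is not produced.
Required activator DulP is absent, so *kosP* is not transcribed.
→ *kosP* is OFF.
QilP is produced constitutively and is active.
With repressor QilP bound, *purK* is not transcribed.
→ *purK* is OFF.
Homoserine is absent, so NolW is active.
MoO₄²⁻ is absent, so TorP is active.
With repressor TorP bound, *rudQ* is not transcribed.
So RudQ is not produced.
No repressor is bound and NolW is active, so *orvC* is transcribed.
→ *orvC* is ON.
Mevalonate is present, so FubH is inactive.
Required activator FubH is absent, so *sibG* is not transcribed.
→ *sibG* is OFF.
1 of the 5 genes is transcribed.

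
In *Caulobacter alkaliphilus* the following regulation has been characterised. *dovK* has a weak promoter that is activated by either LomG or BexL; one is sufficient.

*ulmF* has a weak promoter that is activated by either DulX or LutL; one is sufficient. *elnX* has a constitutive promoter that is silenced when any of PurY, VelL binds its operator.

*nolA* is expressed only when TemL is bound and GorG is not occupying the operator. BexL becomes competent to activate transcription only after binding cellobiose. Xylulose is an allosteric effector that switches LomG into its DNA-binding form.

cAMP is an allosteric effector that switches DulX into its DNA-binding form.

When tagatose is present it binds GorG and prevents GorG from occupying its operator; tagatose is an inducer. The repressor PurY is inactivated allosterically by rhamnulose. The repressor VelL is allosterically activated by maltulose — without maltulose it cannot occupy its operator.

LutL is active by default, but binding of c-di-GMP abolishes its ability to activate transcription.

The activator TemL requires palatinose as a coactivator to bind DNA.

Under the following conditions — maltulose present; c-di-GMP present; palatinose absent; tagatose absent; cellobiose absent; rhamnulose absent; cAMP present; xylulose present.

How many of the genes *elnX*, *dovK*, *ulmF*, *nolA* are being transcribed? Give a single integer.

2

Rhamnulose is absent, so PurY is active.
Maltulose is present, so VelL is active.
With repressor PurY bound, *elnX* is not transcribed.
→ *elnX* is OFF.
Xylulose is present, so LomG is active.
Cellobiose is absent, so BexL is inactive.
Activator LomG is present, so *dovK* is transcribed.
→ *dovK* is ON.
cAMP is present, so DulX is active.
c-di-GMP is present, so LutL is inactive.
Activator DulX is present, so *ulmF* is transcribed.
→ *ulmF* is ON.
Tagatose is absent, so GorG is active.
Palatinose is absent, so TemL is inactive.
With repressor GorG bound, *nolA* is not transcribed.
→ *nolA* is OFF.
2 of the 4 genes are transcribed.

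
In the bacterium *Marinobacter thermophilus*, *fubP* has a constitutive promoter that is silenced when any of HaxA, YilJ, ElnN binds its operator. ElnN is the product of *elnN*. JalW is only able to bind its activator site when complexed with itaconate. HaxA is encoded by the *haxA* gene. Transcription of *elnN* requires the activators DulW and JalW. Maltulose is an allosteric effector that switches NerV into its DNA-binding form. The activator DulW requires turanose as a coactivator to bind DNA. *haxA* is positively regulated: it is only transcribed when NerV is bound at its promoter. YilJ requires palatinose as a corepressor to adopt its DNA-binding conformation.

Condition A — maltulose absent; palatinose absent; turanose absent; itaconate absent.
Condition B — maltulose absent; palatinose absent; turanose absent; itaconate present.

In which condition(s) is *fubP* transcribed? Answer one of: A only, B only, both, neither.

both

Condition A:
Maltulose is absent, so NerV is inactive.
Required activator NerV is absent, so *haxA* is not transcribed.
So HaxA is not produced.
Palatinose is absent, so YilJ is inactive.
Turanose is absent, so DulW is inactive.
Itaconate is absent, so JalW is inactive.
Required activator DulW is absent, so *elnN* is not transcribed.
So ElnN is not produced.
With no repressor bound, *fubP* is transcribed.
→ *fubP* is ON in A.
Condition B:
Maltulose is absent, so NerV is inactive.
Required activator NerV is absent, so *haxA* is not transcribed.
So HaxA is not produced.
Palatinose is absent, so YilJ is inactive.
Turanose is absent, so DulW is inactive.
Itaconate is present, so JalW is active.
Required activator DulW is absent, so *elnN* is not transcribed.
So ElnN is not produced.
With no repressor bound, *fubP* is transcribed.
→ *fubP* is ON in B.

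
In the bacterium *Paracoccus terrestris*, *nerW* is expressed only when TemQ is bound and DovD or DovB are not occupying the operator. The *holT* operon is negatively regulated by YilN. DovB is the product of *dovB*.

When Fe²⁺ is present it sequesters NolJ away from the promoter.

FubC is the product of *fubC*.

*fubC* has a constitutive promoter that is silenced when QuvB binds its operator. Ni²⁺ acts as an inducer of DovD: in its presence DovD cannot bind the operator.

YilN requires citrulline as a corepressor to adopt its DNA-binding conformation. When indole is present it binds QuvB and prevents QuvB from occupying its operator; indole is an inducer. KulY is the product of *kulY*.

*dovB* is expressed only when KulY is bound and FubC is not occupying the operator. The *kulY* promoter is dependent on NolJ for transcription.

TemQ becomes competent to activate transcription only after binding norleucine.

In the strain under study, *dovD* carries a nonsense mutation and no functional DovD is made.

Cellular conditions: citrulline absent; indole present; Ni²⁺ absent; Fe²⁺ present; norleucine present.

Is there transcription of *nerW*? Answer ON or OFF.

ON

Norleucine is present, so TemQ is active.
DovD is non-functional in this strain, so it has no effect.
Indole is present, so QuvB is inactive.
With no repressor bound, *fubC* is transcribed.
So FubC is produced and active.
Fe²⁺ is present, so NolJ is inactive.
Required activator NolJ is absent, so *kulY* is not transcribed.
So KulY is not produced.
With repressor FubC bound, *dovB* is not transcribed.
So DovB is not produced.
No repressor is bound and TemQ is active, so *nerW* is transcribed.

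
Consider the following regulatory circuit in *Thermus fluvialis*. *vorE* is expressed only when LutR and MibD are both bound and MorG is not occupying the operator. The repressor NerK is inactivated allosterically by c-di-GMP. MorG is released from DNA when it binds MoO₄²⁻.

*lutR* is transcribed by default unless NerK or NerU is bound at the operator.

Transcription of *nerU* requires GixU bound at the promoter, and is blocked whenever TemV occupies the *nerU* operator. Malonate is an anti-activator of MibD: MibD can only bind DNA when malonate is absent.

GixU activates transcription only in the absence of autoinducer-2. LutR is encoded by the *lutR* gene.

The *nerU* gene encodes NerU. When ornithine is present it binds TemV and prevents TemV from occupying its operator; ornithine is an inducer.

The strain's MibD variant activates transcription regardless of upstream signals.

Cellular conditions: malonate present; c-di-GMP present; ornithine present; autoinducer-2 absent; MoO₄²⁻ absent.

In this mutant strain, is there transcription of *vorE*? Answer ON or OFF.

OFF

MoO₄²⁻ is absent, so MorG is active.
c-di-GMP is present, so NerK is inactive.
Autoinducer-2 is absent, so GixU is active.
Ornithine is present, so TemV is inactive.
No repressor is bound and GixU is active, so *nerU* is transcribed.
So NerU is produced and active.
With repressor NerU bound, *lutR* is not transcribed.
So LutR is not produced.
MibD is constitutively active in this strain.
With repressor MorG bound, *vorE* is not transcribed.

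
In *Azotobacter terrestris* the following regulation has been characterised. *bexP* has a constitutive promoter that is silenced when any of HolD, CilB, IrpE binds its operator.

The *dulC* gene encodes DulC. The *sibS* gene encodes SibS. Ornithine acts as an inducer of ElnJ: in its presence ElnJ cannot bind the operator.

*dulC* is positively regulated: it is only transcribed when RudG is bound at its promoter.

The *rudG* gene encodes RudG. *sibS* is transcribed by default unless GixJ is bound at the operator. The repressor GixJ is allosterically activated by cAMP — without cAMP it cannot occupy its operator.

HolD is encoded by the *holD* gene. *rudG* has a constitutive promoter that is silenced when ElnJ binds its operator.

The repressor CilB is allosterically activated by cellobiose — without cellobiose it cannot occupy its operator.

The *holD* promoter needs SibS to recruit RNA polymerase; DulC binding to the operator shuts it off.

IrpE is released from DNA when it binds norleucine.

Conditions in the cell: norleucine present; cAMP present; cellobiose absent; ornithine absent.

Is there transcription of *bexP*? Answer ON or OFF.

ON

cAMP is present, so GixJ is active.
With repressor GixJ bound, *sibS* is not transcribed.
So SibS is not produced.
Ornithine is absent, so ElnJ is active.
With repressor ElnJ bound, *rudG* is not transcribed.
So RudG is not produced.
Required activator RudG is absent, so *dulC* is not transcribed.
So DulC is not produced.
Required activator SibS is absent, so *holD* is not transcribed.
So HolD is not produced.
Cellobiose is absent, so CilB is inactive.
Norleucine is present, so IrpE is inactive.
With no repressor bound, *bexP* is transcribed.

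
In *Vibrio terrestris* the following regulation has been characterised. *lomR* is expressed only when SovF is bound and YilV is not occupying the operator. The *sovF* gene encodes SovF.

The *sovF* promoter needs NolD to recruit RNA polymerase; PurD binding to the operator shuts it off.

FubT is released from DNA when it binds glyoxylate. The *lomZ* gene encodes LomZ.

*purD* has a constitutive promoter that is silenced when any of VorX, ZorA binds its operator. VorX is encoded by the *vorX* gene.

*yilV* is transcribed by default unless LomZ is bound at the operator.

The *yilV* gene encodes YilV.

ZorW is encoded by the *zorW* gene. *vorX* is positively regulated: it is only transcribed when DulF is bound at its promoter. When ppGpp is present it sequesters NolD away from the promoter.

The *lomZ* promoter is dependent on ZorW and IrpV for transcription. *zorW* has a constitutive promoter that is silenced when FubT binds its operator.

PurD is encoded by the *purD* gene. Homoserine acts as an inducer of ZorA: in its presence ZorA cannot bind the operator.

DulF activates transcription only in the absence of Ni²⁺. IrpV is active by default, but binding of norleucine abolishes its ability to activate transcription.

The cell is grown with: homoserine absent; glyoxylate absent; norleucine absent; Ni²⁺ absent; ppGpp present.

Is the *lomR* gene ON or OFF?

Ni²⁺ is absent, so DulF is active.
No repressor is bound and DulF is active, so *vorX* is transcribed.
So VorX is produced and active.
Homoserine is absent, so ZorA is active.
With repressor VorX bound, *purD* is not transcribed.
So PurD is not produced.
ppGpp is present, so NolD is inactive.
Required activator NolD is absent, so *sovF* is not transcribed.
So SovF is not produced.
Glyoxylate is absent, so FubT is active.
With repressor FubT bound, *zorW* is not transcribed.
So ZorW is not produced.
Norleucine is absent, so IrpV is active.
Required activator ZorW is absent, so *lomZ* is not transcribed.
So LomZ is not produced.
With no repressor bound, *yilV* is transcribed.
So YilV is produced and active.
With repressor YilV bound, *lomR* is not transcribed.

OFF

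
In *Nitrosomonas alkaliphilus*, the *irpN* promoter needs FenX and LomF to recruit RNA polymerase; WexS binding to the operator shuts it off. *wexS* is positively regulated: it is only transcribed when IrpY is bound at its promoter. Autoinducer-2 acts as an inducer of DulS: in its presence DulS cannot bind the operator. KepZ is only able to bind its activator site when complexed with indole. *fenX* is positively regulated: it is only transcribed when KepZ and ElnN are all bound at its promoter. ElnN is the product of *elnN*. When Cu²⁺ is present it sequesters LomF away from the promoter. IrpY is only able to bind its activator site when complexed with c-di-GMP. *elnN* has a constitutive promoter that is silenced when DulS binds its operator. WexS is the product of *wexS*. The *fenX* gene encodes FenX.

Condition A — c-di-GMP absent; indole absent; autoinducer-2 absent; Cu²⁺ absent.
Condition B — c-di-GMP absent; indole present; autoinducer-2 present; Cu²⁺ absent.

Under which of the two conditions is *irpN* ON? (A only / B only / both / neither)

Condition A:
c-di-GMP is absent, so IrpY is inactive.
Required activator IrpY is absent, so *wexS* is not transcribed.
So WexS is not produced.
Indole is absent, so KepZ is inactive.
Autoinducer-2 is absent, so DulS is active.
With repressor DulS bound, *elnN* is not transcribed.
So ElnN is not produced.
Required activator KepZ is absent, so *fenX* is not transcribed.
So FenX is not produced.
Cu²⁺ is absent, so LomF is active.
Required activator FenX is absent, so *irpN* is not transcribed.
→ *irpN* is OFF in A.
Condition B:
c-di-GMP is absent, so IrpY is inactive.
Required activator IrpY is absent, so *wexS* is not transcribed.
So WexS is not produced.
Indole is present, so KepZ is active.
Autoinducer-2 is present, so DulS is inactive.
With no repressor bound, *elnN* is transcribed.
So ElnN is produced and active.
No repressor is bound and KepZ and ElnN are active, so *fenX* is transcribed.
So FenX is produced and active.
Cu²⁺ is absent, so LomF is active.
No repressor is bound and FenX and LomF are active, so *irpN* is transcribed.
→ *irpN* is ON in B.

B only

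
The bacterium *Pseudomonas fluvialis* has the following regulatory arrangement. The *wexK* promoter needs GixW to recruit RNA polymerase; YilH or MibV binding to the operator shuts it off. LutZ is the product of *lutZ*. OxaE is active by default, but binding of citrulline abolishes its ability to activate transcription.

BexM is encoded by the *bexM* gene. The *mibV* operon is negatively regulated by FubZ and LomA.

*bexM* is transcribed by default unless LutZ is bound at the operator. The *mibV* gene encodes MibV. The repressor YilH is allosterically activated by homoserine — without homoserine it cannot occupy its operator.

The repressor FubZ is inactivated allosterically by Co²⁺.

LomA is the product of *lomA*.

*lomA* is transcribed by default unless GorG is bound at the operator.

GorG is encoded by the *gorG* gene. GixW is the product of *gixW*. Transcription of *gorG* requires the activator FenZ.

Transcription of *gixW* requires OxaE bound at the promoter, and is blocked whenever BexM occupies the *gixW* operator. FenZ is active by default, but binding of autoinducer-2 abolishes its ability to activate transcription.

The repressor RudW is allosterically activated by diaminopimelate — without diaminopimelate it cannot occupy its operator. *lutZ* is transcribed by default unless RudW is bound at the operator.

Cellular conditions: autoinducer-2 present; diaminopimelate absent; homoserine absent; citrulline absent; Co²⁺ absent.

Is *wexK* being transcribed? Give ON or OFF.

ON

Homoserine is absent, so YilH is inactive.
Diaminopimelate is absent, so RudW is inactive.
With no repressor bound, *lutZ* is transcribed.
So LutZ is produced and active.
With repressor LutZ bound, *bexM* is not transcribed.
So BexM is not produced.
Citrulline is absent, so OxaE is active.
No repressor is bound and OxaE is active, so *gixW* is transcribed.
So GixW is produced and active.
Co²⁺ is absent, so FubZ is active.
Autoinducer-2 is present, so FenZ is inactive.
Required activator FenZ is absent, so *gorG* is not transcribed.
So GorG is not produced.
With no repressor bound, *lomA* is transcribed.
So LomA is produced and active.
With repressor FubZ bound, *mibV* is not transcribed.
So MibV is not produced.
No repressor is bound and GixW is active, so *wexK* is transcribed.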